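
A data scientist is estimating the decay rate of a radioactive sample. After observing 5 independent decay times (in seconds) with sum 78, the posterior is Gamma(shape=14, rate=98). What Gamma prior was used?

Gamma–exponential conjugacy: posterior shape = α + n, posterior rate = β + Σtᵢ.
So α = 14 − 5 = 9 and β = 98 − 78 = 20.

Gamma(shape=9, rate=20)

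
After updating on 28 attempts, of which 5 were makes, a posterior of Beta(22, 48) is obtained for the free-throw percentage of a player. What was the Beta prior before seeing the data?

Beta(17, 25)

A Beta(α, β) prior with s successes and f failures in binomial data gives a Beta(α+s, β+f) posterior.
So α = 22 − 5 = 17 and β = 48 − 23 = 25.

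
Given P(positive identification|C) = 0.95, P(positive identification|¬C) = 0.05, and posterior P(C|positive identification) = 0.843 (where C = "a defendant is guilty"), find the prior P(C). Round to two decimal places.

Bayes' rule in odds form gives O(C|E) = O(C)·[P(E|C)/P(E|¬C)], hence O(C) = O(C|E)/LR.
Posterior odds = 0.843/(1−0.843) = 5.3694. LR = 0.95/0.05 = 19.0000.
Prior odds = 5.3694/19.0000 = 0.2826, so P(C) = 0.2826/(1+0.2826) ≈ 0.22.

P(C) = 0.22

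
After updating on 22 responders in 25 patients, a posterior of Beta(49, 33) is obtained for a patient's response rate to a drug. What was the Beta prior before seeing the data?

A Beta(α, β) prior with s successes and f failures in binomial data gives a Beta(α+s, β+f) posterior.
Subtract the data counts: 49−22=27, 33−3=30.

Beta(27, 30)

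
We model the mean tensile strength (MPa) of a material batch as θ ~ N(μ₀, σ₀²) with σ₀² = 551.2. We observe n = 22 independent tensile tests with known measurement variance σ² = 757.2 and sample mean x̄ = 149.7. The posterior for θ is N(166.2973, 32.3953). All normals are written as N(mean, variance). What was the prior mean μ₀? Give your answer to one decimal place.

With known observation variance, the Normal–Normal posterior has precision τ_n = τ₀ + n/σ² and mean μ_n = (τ₀μ₀ + (n/σ²)x̄)/τ_n.
Here τ₀ = 1/551.2 = 0.001814 and τ_data = 22/757.2 = 0.029054, so τ_n = 0.030868.
Rearranging for μ₀: μ₀ = (μ_n·τ_n − τ_data·x̄)/τ₀ = (166.2973·0.030868 − 0.029054·149.7) / 0.001814 = 0.783881/0.001814 ≈ 432.1.

μ₀ = 432.1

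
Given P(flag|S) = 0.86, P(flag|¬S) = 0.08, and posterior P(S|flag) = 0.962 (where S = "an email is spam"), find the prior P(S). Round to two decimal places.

P(S) = 0.70

In odds form, posterior odds = prior odds × likelihood ratio, so prior odds = posterior odds ÷ LR.
Posterior odds = 0.962/(1−0.962) = 25.3158. LR = 0.86/0.08 = 10.7500.
Prior odds = 25.3158/10.7500 = 2.3550, so P(S) = 2.3550/(1+2.3550) ≈ 0.70.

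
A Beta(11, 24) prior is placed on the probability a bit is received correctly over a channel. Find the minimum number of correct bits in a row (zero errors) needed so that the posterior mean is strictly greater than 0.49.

k = 13

After k correct bits and 0 errors the posterior is Beta(11+k, 24), with mean (11+k)/(11+24+k).
Set (11+k)/(35+k) > 0.49 and solve: k > (0.49·35 − 11)/(1 − 0.49) = 12.059.
The smallest integer exceeding 12.059 is 13.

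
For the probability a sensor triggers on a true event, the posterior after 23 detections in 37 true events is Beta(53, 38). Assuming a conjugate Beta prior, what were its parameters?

Beta(30, 24)

Beta is conjugate to the binomial likelihood: posterior = Beta(α+s, β+f).
So α = 53 − 23 = 30 and β = 38 − 14 = 24.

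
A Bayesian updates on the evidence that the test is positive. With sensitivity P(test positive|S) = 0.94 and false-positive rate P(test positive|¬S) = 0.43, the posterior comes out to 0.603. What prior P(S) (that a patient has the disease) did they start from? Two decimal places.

Bayes' rule in odds form gives O(S|E) = O(S)·[P(E|S)/P(E|¬S)], hence O(S) = O(S|E)/LR.
Posterior odds = 0.603/(1−0.603) = 1.5189. LR = 0.94/0.43 = 2.1860.
Prior odds = 1.5189/2.1860 = 0.6948, so P(S) = 0.6948/(1+0.6948) ≈ 0.41.

P(S) = 0.41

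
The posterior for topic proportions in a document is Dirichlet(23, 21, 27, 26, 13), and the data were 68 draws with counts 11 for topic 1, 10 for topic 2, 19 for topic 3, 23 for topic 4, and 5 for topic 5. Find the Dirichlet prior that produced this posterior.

For a Dirichlet(α) prior with multinomial counts c, the posterior is Dirichlet(α + c) componentwise.
Subtract each count from the matching posterior parameter: 23−11=12, 21−10=11, 27−19=8, 26−23=3, 13−5=8.

Dirichlet(12, 11, 8, 3, 8)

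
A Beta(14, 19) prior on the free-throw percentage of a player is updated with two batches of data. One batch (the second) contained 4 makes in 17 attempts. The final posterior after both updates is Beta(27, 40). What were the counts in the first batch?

Sequential conjugate updates are equivalent to a single update on the pooled data, so total successes = posterior α − prior α and total failures = posterior β − prior β.
Total across both batches: 27−14=13 makes, 40−19=21 misses.
Subtract the second batch: 13−4=9 makes and 21−13=8 misses.

9 makes and 8 misses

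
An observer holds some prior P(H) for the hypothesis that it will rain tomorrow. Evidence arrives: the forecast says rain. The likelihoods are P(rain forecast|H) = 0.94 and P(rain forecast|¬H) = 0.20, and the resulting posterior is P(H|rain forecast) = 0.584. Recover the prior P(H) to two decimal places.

P(H) = 0.23

Bayes' rule in odds form gives O(H|E) = O(H)·[P(E|H)/P(E|¬H)], hence O(H) = O(H|E)/LR.
Posterior odds = 0.584/(1−0.584) = 1.4038. LR = 0.94/0.20 = 4.7000.
Prior odds = 1.4038/4.7000 = 0.2987, so P(H) = 0.2987/(1+0.2987) ≈ 0.23.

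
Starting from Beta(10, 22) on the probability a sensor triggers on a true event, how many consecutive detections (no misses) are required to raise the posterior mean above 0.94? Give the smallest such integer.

k = 335

After k detections and 0 misses the posterior is Beta(10+k, 22), with mean (10+k)/(10+22+k).
Set (10+k)/(32+k) > 0.94 and solve: k > (0.94·32 − 10)/(1 − 0.94) = 334.667.
The smallest integer exceeding 334.667 is 335, and checking k=335: (345)/(367) = 0.9401 > 0.94.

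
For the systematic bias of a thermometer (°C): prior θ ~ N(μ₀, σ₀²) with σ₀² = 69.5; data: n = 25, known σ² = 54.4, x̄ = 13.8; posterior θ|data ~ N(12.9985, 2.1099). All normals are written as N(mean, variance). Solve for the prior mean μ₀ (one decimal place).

μ₀ = -12.6

The posterior mean is a precision-weighted average: μ_n = (τ₀μ₀ + τ_data·x̄)/(τ₀+τ_data), with τ₀=1/σ₀² and τ_data=n/σ².
Here τ₀ = 1/69.5 = 0.014388 and τ_data = 25/54.4 = 0.459559, so τ_n = 0.473947.
Rearranging for μ₀: μ₀ = (μ_n·τ_n − τ_data·x̄)/τ₀ = (12.9985·0.473947 − 0.459559·13.8) / 0.014388 = -0.181314/0.014388 ≈ -12.6.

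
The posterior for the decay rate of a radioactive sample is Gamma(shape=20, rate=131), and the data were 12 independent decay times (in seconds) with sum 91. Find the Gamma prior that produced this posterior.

Gamma(shape=8, rate=40)

Gamma–exponential conjugacy: posterior shape = α + n, posterior rate = β + Σtᵢ.
So α = 20 − 12 = 8 and β = 131 − 91 = 40.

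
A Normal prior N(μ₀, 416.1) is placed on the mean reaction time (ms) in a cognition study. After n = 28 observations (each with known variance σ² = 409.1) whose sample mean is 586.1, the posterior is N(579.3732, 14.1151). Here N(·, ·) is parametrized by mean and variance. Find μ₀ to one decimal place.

The posterior mean is a precision-weighted average: μ_n = (τ₀μ₀ + τ_data·x̄)/(τ₀+τ_data), with τ₀=1/σ₀² and τ_data=n/σ².
Here τ₀ = 1/416.1 = 0.002403 and τ_data = 28/409.1 = 0.068443, so τ_n = 0.070846.
Rearranging for μ₀: μ₀ = (μ_n·τ_n − τ_data·x̄)/τ₀ = (579.3732·0.070846 − 0.068443·586.1) / 0.002403 = 0.931831/0.002403 ≈ 387.8.

μ₀ = 387.8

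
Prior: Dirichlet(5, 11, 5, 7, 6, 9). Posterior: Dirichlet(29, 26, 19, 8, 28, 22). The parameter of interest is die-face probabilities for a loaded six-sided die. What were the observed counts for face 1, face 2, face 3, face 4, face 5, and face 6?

For a Dirichlet(α) prior with multinomial counts c, the posterior is Dirichlet(α + c) componentwise.
Counts are posterior − prior componentwise: 29−5=24, 26−11=15, 19−5=14, 8−7=1, 28−6=22, 22−9=13.

counts (24, 15, 14, 1, 22, 13)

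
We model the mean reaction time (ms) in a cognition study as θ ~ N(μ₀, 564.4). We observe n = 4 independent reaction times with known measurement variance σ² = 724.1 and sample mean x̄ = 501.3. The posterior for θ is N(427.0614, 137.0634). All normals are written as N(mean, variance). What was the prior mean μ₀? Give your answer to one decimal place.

With known observation variance, the Normal–Normal posterior has precision τ_n = τ₀ + n/σ² and mean μ_n = (τ₀μ₀ + (n/σ²)x̄)/τ_n.
Here τ₀ = 1/564.4 = 0.001772 and τ_data = 4/724.1 = 0.005524, so τ_n = 0.007296.
Rearranging for μ₀: μ₀ = (μ_n·τ_n − τ_data·x̄)/τ₀ = (427.0614·0.007296 − 0.005524·501.3) / 0.001772 = 0.346659/0.001772 ≈ 195.6.

μ₀ = 195.6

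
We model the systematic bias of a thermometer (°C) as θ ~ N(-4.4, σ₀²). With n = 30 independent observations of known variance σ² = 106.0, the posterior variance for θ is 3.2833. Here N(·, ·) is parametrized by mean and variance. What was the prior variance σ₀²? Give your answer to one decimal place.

For the Normal–Normal model with known σ², precisions add: τ_n = τ₀ + n/σ².
So 1/σ₀² = 1/3.2833 − 30/106.0 = 0.304572 − 0.283019 = 0.021553.
Hence σ₀² = 1/0.021553 ≈ 46.4.

σ₀² = 46.4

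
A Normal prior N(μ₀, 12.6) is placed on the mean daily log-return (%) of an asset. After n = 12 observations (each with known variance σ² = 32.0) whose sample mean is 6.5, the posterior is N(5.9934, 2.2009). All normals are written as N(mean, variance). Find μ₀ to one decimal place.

The posterior mean is a precision-weighted average: μ_n = (τ₀μ₀ + τ_data·x̄)/(τ₀+τ_data), with τ₀=1/σ₀² and τ_data=n/σ².
Here τ₀ = 1/12.6 = 0.079365 and τ_data = 12/32.0 = 0.375000, so τ_n = 0.454365.
Rearranging for μ₀: μ₀ = (μ_n·τ_n − τ_data·x̄)/τ₀ = (5.9934·0.454365 − 0.375000·6.5) / 0.079365 = 0.285691/0.079365 ≈ 3.6.

μ₀ = 3.6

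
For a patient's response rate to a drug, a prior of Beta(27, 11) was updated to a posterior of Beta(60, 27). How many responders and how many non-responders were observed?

33 responders and 16 non-responders

Under Beta–binomial conjugacy the posterior parameters are (α+s, β+f).
So s = 60 − 27 = 33 and f = 27 − 11 = 16.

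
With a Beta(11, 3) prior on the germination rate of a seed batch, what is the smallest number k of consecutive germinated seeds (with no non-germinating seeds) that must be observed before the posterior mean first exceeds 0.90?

After k germinated seeds and 0 non-germinating seeds the posterior is Beta(11+k, 3), with mean (11+k)/(11+3+k).
Set (11+k)/(14+k) > 0.90 and solve: k > (0.90·14 − 11)/(1 − 0.90) = 16.000.
The smallest integer exceeding 16.000 is 17.

k = 17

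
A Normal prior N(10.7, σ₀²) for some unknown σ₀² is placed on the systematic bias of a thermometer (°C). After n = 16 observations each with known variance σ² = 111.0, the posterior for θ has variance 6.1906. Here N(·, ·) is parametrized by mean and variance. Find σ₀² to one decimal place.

σ₀² = 57.5

Posterior precision equals prior precision plus data precision: 1/σ_n² = 1/σ₀² + n/σ².
So 1/σ₀² = 1/6.1906 − 16/111.0 = 0.161535 − 0.144144 = 0.017391.
Hence σ₀² = 1/0.017391 ≈ 57.5.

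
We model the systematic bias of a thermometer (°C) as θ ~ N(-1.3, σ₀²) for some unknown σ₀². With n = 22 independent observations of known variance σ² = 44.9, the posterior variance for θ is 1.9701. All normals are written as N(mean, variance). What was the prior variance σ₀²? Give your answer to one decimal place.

For the Normal–Normal model with known σ², precisions add: τ_n = τ₀ + n/σ².
So 1/σ₀² = 1/1.9701 − 22/44.9 = 0.507588 − 0.489978 = 0.017610.
Hence σ₀² = 1/0.017610 ≈ 56.8.

σ₀² = 56.8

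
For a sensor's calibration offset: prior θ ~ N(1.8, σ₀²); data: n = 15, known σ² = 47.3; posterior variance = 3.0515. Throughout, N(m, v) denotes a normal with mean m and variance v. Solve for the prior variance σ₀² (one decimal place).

Posterior precision equals prior precision plus data precision: 1/σ_n² = 1/σ₀² + n/σ².
So 1/σ₀² = 1/3.0515 − 15/47.3 = 0.327708 − 0.317125 = 0.010583.
Hence σ₀² = 1/0.010583 ≈ 94.5.

σ₀² = 94.5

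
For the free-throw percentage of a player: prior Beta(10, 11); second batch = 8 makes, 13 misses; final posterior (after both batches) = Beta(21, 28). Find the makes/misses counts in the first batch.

3 makes and 4 misses

Because Beta–binomial updating is additive in the counts, the combined data contributed (α_post−α_prior, β_post−β_prior) successes and failures.
Total across both batches: 21−10=11 makes, 28−11=17 misses.
Subtract the second batch: 11−8=3 makes and 17−13=4 misses.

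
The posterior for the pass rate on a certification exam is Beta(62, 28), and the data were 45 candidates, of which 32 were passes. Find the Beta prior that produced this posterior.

Beta(30, 15)

Beta is conjugate to the binomial likelihood: posterior = Beta(α+s, β+f).
So α = 62 − 32 = 30 and β = 28 − 13 = 15.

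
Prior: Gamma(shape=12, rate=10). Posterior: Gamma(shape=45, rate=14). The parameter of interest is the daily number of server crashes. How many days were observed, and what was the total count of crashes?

A Gamma(α, β) prior (rate parametrization) on a Poisson rate with n observations summing to S gives posterior Gamma(α+S, β+n).
Matching: Σxᵢ = 45 − 12 = 33 and n = 14 − 10 = 4.

n = 4 days with total 33 crashes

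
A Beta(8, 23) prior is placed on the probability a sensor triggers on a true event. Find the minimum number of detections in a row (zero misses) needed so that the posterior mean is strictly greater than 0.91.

After k detections and 0 misses the posterior is Beta(8+k, 23), with mean (8+k)/(8+23+k).
Set (8+k)/(31+k) > 0.91 and solve: k > (0.91·31 − 8)/(1 − 0.91) = 224.556.
The smallest integer exceeding 224.556 is 225.

k = 225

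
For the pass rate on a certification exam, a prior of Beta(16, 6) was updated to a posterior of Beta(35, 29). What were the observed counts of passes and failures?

19 passes and 23 failures

Beta is conjugate to the binomial likelihood: posterior = Beta(a+s, b+f).
So s = 35 − 16 = 19 and f = 29 − 6 = 23.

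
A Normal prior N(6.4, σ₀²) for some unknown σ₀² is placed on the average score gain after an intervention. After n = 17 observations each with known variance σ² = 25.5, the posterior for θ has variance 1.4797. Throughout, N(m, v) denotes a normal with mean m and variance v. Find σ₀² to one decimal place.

Posterior precision equals prior precision plus data precision: 1/σ_n² = 1/σ₀² + n/σ².
So 1/σ₀² = 1/1.4797 − 17/25.5 = 0.675813 − 0.666667 = 0.009146.
Hence σ₀² = 1/0.009146 ≈ 109.3.

σ₀² = 109.3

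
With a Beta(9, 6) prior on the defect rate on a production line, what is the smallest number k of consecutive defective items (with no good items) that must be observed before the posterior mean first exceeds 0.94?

k = 86

After k defective items and 0 good items the posterior is Beta(9+k, 6), with mean (9+k)/(9+6+k).
Set (9+k)/(15+k) > 0.94 and solve: k > (0.94·15 − 9)/(1 − 0.94) = 85.000.
The smallest integer exceeding 85.000 is 86, and checking k=86: (95)/(101) = 0.9406 > 0.94.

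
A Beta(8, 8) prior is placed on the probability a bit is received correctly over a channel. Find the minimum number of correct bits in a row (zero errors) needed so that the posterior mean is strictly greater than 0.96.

k = 185

After k correct bits and 0 errors the posterior is Beta(8+k, 8), with mean (8+k)/(8+8+k).
Set (8+k)/(16+k) > 0.96 and solve: k > (0.96·16 − 8)/(1 − 0.96) = 184.000.
The smallest integer exceeding 184.000 is 185.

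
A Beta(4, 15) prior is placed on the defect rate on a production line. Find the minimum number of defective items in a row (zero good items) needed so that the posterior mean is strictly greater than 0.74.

k = 39

After k defective items and 0 good items the posterior is Beta(4+k, 15), with mean (4+k)/(4+15+k).
Set (4+k)/(19+k) > 0.74 and solve: k > (0.74·19 − 4)/(1 − 0.74) = 38.692.
The smallest integer exceeding 38.692 is 39, and checking k=39: (43)/(58) = 0.7414 > 0.74.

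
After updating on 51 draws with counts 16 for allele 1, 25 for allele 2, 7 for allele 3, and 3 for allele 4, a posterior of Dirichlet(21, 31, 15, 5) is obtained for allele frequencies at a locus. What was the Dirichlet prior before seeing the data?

For a Dirichlet(α) prior with multinomial counts c, the posterior is Dirichlet(α + c) componentwise.
Subtract each count from the matching posterior parameter: 21−16=5, 31−25=6, 15−7=8, 5−3=2.

Dirichlet(5, 6, 8, 2)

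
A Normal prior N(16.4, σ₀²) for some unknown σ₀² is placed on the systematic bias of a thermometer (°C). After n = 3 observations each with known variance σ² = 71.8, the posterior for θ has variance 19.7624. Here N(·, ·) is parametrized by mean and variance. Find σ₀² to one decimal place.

σ₀² = 113.4

For the Normal–Normal model with known σ², precisions add: τ_n = τ₀ + n/σ².
So 1/σ₀² = 1/19.7624 − 3/71.8 = 0.050601 − 0.041783 = 0.008818.
Hence σ₀² = 1/0.008818 ≈ 113.4.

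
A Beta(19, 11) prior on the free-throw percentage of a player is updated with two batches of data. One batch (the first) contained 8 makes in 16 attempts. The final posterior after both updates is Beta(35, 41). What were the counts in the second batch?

Sequential conjugate updates are equivalent to a single update on the pooled data, so total successes = posterior α − prior α and total failures = posterior β − prior β.
Total across both batches: 35−19=16 makes, 41−11=30 misses.
Subtract the first batch: 16−8=8 makes and 30−8=22 misses.

8 makes and 22 misses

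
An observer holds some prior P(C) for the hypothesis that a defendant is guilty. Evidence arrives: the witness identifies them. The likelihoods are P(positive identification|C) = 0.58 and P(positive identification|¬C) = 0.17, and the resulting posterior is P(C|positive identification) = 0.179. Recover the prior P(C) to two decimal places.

In odds form, posterior odds = prior odds × likelihood ratio, so prior odds = posterior odds ÷ LR.
Posterior odds = 0.179/(1−0.179) = 0.2180. LR = 0.58/0.17 = 3.4118.
Prior odds = 0.2180/3.4118 = 0.0639, so P(C) = 0.0639/(1+0.0639) ≈ 0.06.

P(C) = 0.06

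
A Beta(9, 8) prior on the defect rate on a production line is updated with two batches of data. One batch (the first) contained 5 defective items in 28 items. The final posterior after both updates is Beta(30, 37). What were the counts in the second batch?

Sequential conjugate updates are equivalent to a single update on the pooled data, so total successes = posterior α − prior α and total failures = posterior β − prior β.
Total across both batches: 30−9=21 defective items, 37−8=29 good items.
Subtract the first batch: 21−5=16 defective items and 29−23=6 good items.

16 defective items and 6 good items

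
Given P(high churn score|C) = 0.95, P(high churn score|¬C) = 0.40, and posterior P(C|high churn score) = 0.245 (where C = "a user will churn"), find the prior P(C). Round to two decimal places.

P(C) = 0.12

In odds form, posterior odds = prior odds × likelihood ratio, so prior odds = posterior odds ÷ LR.
Posterior odds = 0.245/(1−0.245) = 0.3245. LR = 0.95/0.40 = 2.3750.
Prior odds = 0.3245/2.3750 = 0.1366, so P(C) = 0.1366/(1+0.1366) ≈ 0.12.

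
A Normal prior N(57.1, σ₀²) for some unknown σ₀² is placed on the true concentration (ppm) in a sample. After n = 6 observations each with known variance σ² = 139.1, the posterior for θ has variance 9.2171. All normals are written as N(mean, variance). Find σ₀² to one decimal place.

σ₀² = 15.3

For the Normal–Normal model with known σ², precisions add: τ_n = τ₀ + n/σ².
So 1/σ₀² = 1/9.2171 − 6/139.1 = 0.108494 − 0.043134 = 0.065360.
Hence σ₀² = 1/0.065360 ≈ 15.3.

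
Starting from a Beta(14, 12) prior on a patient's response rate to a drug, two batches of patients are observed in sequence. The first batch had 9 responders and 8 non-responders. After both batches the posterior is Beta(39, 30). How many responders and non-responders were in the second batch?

16 responders and 10 non-responders

Sequential conjugate updates are equivalent to a single update on the pooled data, so total successes = posterior α − prior α and total failures = posterior β − prior β.
Total across both batches: 39−14=25 responders, 30−12=18 non-responders.
Subtract the first batch: 25−9=16 responders and 18−8=10 non-responders.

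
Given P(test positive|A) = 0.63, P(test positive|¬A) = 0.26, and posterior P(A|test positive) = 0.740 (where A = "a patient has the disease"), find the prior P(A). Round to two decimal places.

In odds form, posterior odds = prior odds × likelihood ratio, so prior odds = posterior odds ÷ LR.
Posterior odds = 0.740/(1−0.740) = 2.8462. LR = 0.63/0.26 = 2.4231.
Prior odds = 2.8462/2.4231 = 1.1746, so P(A) = 1.1746/(1+1.1746) ≈ 0.54.

P(A) = 0.54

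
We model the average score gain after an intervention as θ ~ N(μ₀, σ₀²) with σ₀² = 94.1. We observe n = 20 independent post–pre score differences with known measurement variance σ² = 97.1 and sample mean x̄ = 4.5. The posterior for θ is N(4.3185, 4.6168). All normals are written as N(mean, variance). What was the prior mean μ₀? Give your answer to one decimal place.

The posterior mean is a precision-weighted average: μ_n = (τ₀μ₀ + τ_data·x̄)/(τ₀+τ_data), with τ₀=1/σ₀² and τ_data=n/σ².
Here τ₀ = 1/94.1 = 0.010627 and τ_data = 20/97.1 = 0.205973, so τ_n = 0.216600.
Rearranging for μ₀: μ₀ = (μ_n·τ_n − τ_data·x̄)/τ₀ = (4.3185·0.216600 − 0.205973·4.5) / 0.010627 = 0.008509/0.010627 ≈ 0.8.

μ₀ = 0.8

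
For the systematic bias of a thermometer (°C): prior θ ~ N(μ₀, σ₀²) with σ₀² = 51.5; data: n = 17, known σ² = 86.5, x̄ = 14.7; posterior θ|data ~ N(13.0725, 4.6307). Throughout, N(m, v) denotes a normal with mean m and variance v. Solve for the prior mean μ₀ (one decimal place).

μ₀ = -3.4

With known observation variance, the Normal–Normal posterior has precision τ_n = τ₀ + n/σ² and mean μ_n = (τ₀μ₀ + (n/σ²)x̄)/τ_n.
Here τ₀ = 1/51.5 = 0.019417 and τ_data = 17/86.5 = 0.196532, so τ_n = 0.215949.
Rearranging for μ₀: μ₀ = (μ_n·τ_n − τ_data·x̄)/τ₀ = (13.0725·0.215949 − 0.196532·14.7) / 0.019417 = -0.066027/0.019417 ≈ -3.4.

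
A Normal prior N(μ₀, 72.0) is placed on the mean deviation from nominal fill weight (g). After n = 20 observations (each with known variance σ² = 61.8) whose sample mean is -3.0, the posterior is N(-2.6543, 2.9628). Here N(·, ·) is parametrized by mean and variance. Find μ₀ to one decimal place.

The posterior mean is a precision-weighted average: μ_n = (τ₀μ₀ + τ_data·x̄)/(τ₀+τ_data), with τ₀=1/σ₀² and τ_data=n/σ².
Here τ₀ = 1/72.0 = 0.013889 and τ_data = 20/61.8 = 0.323625, so τ_n = 0.337514.
Rearranging for μ₀: μ₀ = (μ_n·τ_n − τ_data·x̄)/τ₀ = (-2.6543·0.337514 − 0.323625·-3.0) / 0.013889 = 0.075012/0.013889 ≈ 5.4.

μ₀ = 5.4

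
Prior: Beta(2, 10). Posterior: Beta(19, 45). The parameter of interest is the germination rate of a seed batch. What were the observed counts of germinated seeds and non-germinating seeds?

Under Beta–binomial conjugacy the posterior parameters are (α+s, β+f).
So s = 19 − 2 = 17 and f = 45 − 10 = 35.

17 germinated seeds and 35 non-germinating seeds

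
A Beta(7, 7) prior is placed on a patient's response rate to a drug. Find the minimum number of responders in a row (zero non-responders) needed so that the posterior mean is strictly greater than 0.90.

After k responders and 0 non-responders the posterior is Beta(7+k, 7), with mean (7+k)/(7+7+k).
Set (7+k)/(14+k) > 0.90 and solve: k > (0.90·14 − 7)/(1 − 0.90) = 56.000.
The smallest integer exceeding 56.000 is 57.

k = 57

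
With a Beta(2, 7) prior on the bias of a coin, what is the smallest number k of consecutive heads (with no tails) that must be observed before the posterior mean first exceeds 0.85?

k = 38

After k heads and 0 tails the posterior is Beta(2+k, 7), with mean (2+k)/(2+7+k).
Set (2+k)/(9+k) > 0.85 and solve: k > (0.85·9 − 2)/(1 − 0.85) = 37.667.
The smallest integer exceeding 37.667 is 38.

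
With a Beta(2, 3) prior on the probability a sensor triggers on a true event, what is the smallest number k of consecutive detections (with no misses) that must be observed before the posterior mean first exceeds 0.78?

After k detections and 0 misses the posterior is Beta(2+k, 3), with mean (2+k)/(2+3+k).
Set (2+k)/(5+k) > 0.78 and solve: k > (0.78·5 − 2)/(1 − 0.78) = 8.636.
The smallest integer exceeding 8.636 is 9.

k = 9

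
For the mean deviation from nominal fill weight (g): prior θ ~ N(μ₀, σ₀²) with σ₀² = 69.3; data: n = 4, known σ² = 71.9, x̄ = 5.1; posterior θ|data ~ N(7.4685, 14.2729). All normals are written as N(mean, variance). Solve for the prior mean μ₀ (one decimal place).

The posterior mean is a precision-weighted average: μ_n = (τ₀μ₀ + τ_data·x̄)/(τ₀+τ_data), with τ₀=1/σ₀² and τ_data=n/σ².
Here τ₀ = 1/69.3 = 0.014430 and τ_data = 4/71.9 = 0.055633, so τ_n = 0.070063.
Rearranging for μ₀: μ₀ = (μ_n·τ_n − τ_data·x̄)/τ₀ = (7.4685·0.070063 − 0.055633·5.1) / 0.014430 = 0.239537/0.014430 ≈ 16.6.

μ₀ = 16.6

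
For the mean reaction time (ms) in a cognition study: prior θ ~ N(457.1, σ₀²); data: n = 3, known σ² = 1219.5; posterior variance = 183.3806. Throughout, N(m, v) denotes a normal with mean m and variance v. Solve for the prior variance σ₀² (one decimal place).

σ₀² = 334.1

Posterior precision equals prior precision plus data precision: 1/σ_n² = 1/σ₀² + n/σ².
So 1/σ₀² = 1/183.3806 − 3/1219.5 = 0.005453 − 0.002460 = 0.002993.
Hence σ₀² = 1/0.002993 ≈ 334.1.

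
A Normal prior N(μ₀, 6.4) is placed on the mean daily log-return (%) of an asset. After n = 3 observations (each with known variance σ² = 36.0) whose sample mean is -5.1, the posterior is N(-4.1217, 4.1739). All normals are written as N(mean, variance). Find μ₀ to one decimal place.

μ₀ = -3.6

The posterior mean is a precision-weighted average: μ_n = (τ₀μ₀ + τ_data·x̄)/(τ₀+τ_data), with τ₀=1/σ₀² and τ_data=n/σ².
Here τ₀ = 1/6.4 = 0.156250 and τ_data = 3/36.0 = 0.083333, so τ_n = 0.239583.
Rearranging for μ₀: μ₀ = (μ_n·τ_n − τ_data·x̄)/τ₀ = (-4.1217·0.239583 − 0.083333·-5.1) / 0.156250 = -0.562491/0.156250 ≈ -3.6.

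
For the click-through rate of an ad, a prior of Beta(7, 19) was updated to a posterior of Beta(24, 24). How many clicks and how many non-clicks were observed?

A Beta(a, b) prior with s successes and f failures in binomial data gives a Beta(a+s, b+f) posterior.
Match parameters: s=24−7=17, f=24−19=5.

17 clicks and 5 non-clicks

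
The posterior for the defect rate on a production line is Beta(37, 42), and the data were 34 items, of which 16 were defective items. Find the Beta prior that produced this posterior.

Beta(21, 24)

Beta is conjugate to the binomial likelihood: posterior = Beta(a+s, b+f).
Subtract the data counts: 37−16=21, 42−18=24.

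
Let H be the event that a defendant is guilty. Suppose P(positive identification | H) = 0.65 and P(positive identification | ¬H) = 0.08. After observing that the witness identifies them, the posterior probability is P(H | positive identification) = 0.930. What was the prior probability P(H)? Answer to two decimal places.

In odds form, posterior odds = prior odds × likelihood ratio, so prior odds = posterior odds ÷ LR.
Posterior odds = 0.930/(1−0.930) = 13.2857. LR = 0.65/0.08 = 8.1250.
Prior odds = 13.2857/8.1250 = 1.6352, so P(H) = 1.6352/(1+1.6352) ≈ 0.62.

P(H) = 0.62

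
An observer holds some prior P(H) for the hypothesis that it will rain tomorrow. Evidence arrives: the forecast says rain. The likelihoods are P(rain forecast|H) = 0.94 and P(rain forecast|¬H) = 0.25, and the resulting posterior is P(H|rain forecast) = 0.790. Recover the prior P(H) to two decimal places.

Bayes' rule in odds form gives O(H|E) = O(H)·[P(E|H)/P(E|¬H)], hence O(H) = O(H|E)/LR.
Posterior odds = 0.790/(1−0.790) = 3.7619. LR = 0.94/0.25 = 3.7600.
Prior odds = 3.7619/3.7600 = 1.0005, so P(H) = 1.0005/(1+1.0005) ≈ 0.50.

P(H) = 0.50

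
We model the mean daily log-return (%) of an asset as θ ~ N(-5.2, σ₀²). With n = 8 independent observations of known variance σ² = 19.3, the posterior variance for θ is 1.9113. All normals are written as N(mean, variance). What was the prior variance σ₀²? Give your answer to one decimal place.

For the Normal–Normal model with known σ², precisions add: τ_n = τ₀ + n/σ².
So 1/σ₀² = 1/1.9113 − 8/19.3 = 0.523204 − 0.414508 = 0.108696.
Hence σ₀² = 1/0.108696 ≈ 9.2.

σ₀² = 9.2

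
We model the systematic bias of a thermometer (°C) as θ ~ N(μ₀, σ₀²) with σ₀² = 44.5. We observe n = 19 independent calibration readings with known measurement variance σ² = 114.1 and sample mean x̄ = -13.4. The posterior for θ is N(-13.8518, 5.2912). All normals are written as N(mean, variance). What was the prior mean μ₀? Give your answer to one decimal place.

μ₀ = -17.2

With known observation variance, the Normal–Normal posterior has precision τ_n = τ₀ + n/σ² and mean μ_n = (τ₀μ₀ + (n/σ²)x̄)/τ_n.
Here τ₀ = 1/44.5 = 0.022472 and τ_data = 19/114.1 = 0.166521, so τ_n = 0.188993.
Rearranging for μ₀: μ₀ = (μ_n·τ_n − τ_data·x̄)/τ₀ = (-13.8518·0.188993 − 0.166521·-13.4) / 0.022472 = -0.386512/0.022472 ≈ -17.2.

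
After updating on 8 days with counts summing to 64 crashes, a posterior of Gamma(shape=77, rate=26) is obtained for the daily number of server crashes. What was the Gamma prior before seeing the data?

A Gamma(α, β) prior (rate parametrization) on a Poisson rate with n observations summing to S gives posterior Gamma(α+S, β+n).
So α = 77 − 64 = 13 and β = 26 − 8 = 18.

Gamma(shape=13, rate=18)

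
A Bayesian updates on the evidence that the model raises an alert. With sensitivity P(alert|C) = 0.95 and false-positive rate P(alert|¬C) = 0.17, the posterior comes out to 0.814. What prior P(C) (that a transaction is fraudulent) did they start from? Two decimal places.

P(C) = 0.44

In odds form, posterior odds = prior odds × likelihood ratio, so prior odds = posterior odds ÷ LR.
Posterior odds = 0.814/(1−0.814) = 4.3763. LR = 0.95/0.17 = 5.5882.
Prior odds = 4.3763/5.5882 = 0.7831, so P(C) = 0.7831/(1+0.7831) ≈ 0.44.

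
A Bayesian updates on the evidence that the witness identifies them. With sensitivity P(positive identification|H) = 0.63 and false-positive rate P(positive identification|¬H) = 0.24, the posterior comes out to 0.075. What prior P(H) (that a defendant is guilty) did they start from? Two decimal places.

P(H) = 0.03

In odds form, posterior odds = prior odds × likelihood ratio, so prior odds = posterior odds ÷ LR.
Posterior odds = 0.075/(1−0.075) = 0.0811. LR = 0.63/0.24 = 2.6250.
Prior odds = 0.0811/2.6250 = 0.0309, so P(H) = 0.0309/(1+0.0309) ≈ 0.03.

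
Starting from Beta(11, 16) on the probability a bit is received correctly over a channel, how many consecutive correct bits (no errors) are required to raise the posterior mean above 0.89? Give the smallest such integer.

After k correct bits and 0 errors the posterior is Beta(11+k, 16), with mean (11+k)/(11+16+k).
Set (11+k)/(27+k) > 0.89 and solve: k > (0.89·27 − 11)/(1 − 0.89) = 118.455.
The smallest integer exceeding 118.455 is 119, and checking k=119: (130)/(146) = 0.8904 > 0.89.

k = 119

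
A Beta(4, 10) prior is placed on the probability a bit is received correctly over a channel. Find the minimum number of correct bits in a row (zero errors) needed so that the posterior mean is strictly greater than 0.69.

k = 19

After k correct bits and 0 errors the posterior is Beta(4+k, 10), with mean (4+k)/(4+10+k).
Set (4+k)/(14+k) > 0.69 and solve: k > (0.69·14 − 4)/(1 − 0.69) = 18.258.
The smallest integer exceeding 18.258 is 19, and checking k=19: (23)/(33) = 0.6970 > 0.69.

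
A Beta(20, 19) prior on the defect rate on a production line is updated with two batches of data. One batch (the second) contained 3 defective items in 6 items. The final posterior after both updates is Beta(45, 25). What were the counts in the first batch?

Because Beta–binomial updating is additive in the counts, the combined data contributed (α_post−α_prior, β_post−β_prior) successes and failures.
Total across both batches: 45−20=25 defective items, 25−19=6 good items.
Subtract the second batch: 25−3=22 defective items and 6−3=3 good items.

22 defective items and 3 good items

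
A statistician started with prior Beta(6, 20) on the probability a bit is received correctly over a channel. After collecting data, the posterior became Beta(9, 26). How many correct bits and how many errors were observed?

Under Beta–binomial conjugacy the posterior parameters are (α+s, β+f).
Match parameters: s=9−6=3, f=26−20=6.

3 correct bits and 6 errors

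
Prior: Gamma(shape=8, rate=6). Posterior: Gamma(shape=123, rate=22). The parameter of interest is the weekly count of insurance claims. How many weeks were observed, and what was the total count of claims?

A Gamma(α, β) prior (rate parametrization) on a Poisson rate with n observations summing to S gives posterior Gamma(α+S, β+n).
Matching: Σxᵢ = 123 − 8 = 115 and n = 22 − 6 = 16.

n = 16 weeks with total 115 claims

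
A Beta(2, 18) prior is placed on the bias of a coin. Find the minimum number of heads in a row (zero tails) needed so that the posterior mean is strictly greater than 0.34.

After k heads and 0 tails the posterior is Beta(2+k, 18), with mean (2+k)/(2+18+k).
Set (2+k)/(20+k) > 0.34 and solve: k > (0.34·20 − 2)/(1 − 0.34) = 7.273.
The smallest integer exceeding 7.273 is 8, and checking k=8: (10)/(28) = 0.3571 > 0.34.

k = 8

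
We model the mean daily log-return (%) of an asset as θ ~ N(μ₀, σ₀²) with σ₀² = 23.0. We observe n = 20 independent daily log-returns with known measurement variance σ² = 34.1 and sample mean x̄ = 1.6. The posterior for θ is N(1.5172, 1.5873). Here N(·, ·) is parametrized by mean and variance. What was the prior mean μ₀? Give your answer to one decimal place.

μ₀ = 0.4

The posterior mean is a precision-weighted average: μ_n = (τ₀μ₀ + τ_data·x̄)/(τ₀+τ_data), with τ₀=1/σ₀² and τ_data=n/σ².
Here τ₀ = 1/23.0 = 0.043478 and τ_data = 20/34.1 = 0.586510, so τ_n = 0.629988.
Rearranging for μ₀: μ₀ = (μ_n·τ_n − τ_data·x̄)/τ₀ = (1.5172·0.629988 − 0.586510·1.6) / 0.043478 = 0.017402/0.043478 ≈ 0.4.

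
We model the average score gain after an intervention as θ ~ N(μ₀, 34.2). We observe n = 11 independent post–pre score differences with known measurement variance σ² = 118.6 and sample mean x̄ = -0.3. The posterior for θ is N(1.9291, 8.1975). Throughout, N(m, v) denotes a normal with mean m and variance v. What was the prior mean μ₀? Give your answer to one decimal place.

μ₀ = 9.0

With known observation variance, the Normal–Normal posterior has precision τ_n = τ₀ + n/σ² and mean μ_n = (τ₀μ₀ + (n/σ²)x̄)/τ_n.
Here τ₀ = 1/34.2 = 0.029240 and τ_data = 11/118.6 = 0.092749, so τ_n = 0.121989.
Rearranging for μ₀: μ₀ = (μ_n·τ_n − τ_data·x̄)/τ₀ = (1.9291·0.121989 − 0.092749·-0.3) / 0.029240 = 0.263154/0.029240 ≈ 9.0.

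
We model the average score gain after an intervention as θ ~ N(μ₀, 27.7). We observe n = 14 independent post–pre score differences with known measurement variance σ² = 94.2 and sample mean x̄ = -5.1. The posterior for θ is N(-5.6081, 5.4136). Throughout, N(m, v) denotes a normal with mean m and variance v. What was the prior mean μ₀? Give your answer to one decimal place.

With known observation variance, the Normal–Normal posterior has precision τ_n = τ₀ + n/σ² and mean μ_n = (τ₀μ₀ + (n/σ²)x̄)/τ_n.
Here τ₀ = 1/27.7 = 0.036101 and τ_data = 14/94.2 = 0.148620, so τ_n = 0.184721.
Rearranging for μ₀: μ₀ = (μ_n·τ_n − τ_data·x̄)/τ₀ = (-5.6081·0.184721 − 0.148620·-5.1) / 0.036101 = -0.277972/0.036101 ≈ -7.7.

μ₀ = -7.7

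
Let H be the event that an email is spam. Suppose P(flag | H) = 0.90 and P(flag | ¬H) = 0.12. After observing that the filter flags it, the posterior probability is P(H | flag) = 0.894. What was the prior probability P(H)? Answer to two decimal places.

Bayes' rule in odds form gives O(H|E) = O(H)·[P(E|H)/P(E|¬H)], hence O(H) = O(H|E)/LR.
Posterior odds = 0.894/(1−0.894) = 8.4340. LR = 0.90/0.12 = 7.5000.
Prior odds = 8.4340/7.5000 = 1.1245, so P(H) = 1.1245/(1+1.1245) ≈ 0.53.

P(H) = 0.53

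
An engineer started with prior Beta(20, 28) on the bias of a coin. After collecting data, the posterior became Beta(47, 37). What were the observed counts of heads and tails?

27 heads and 9 tails

A Beta(a, b) prior with s successes and f failures in binomial data gives a Beta(a+s, b+f) posterior.
Match parameters: s=47−20=27, f=37−28=9.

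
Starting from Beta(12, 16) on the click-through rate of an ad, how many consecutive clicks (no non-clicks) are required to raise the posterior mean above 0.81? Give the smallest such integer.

After k clicks and 0 non-clicks the posterior is Beta(12+k, 16), with mean (12+k)/(12+16+k).
Set (12+k)/(28+k) > 0.81 and solve: k > (0.81·28 − 12)/(1 − 0.81) = 56.211.
The smallest integer exceeding 56.211 is 57, and checking k=57: (69)/(85) = 0.8118 > 0.81.

k = 57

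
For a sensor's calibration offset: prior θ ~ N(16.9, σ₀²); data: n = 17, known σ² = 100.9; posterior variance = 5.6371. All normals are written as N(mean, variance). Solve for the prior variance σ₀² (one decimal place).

σ₀² = 112.2

For the Normal–Normal model with known σ², precisions add: τ_n = τ₀ + n/σ².
So 1/σ₀² = 1/5.6371 − 17/100.9 = 0.177396 − 0.168484 = 0.008912.
Hence σ₀² = 1/0.008912 ≈ 112.2.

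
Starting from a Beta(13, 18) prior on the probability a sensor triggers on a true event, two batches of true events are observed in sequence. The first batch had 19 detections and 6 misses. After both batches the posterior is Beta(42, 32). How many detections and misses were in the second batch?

10 detections and 8 misses

Because Beta–binomial updating is additive in the counts, the combined data contributed (α_post−α_prior, β_post−β_prior) successes and failures.
Total across both batches: 42−13=29 detections, 32−18=14 misses.
Subtract the first batch: 29−19=10 detections and 14−6=8 misses.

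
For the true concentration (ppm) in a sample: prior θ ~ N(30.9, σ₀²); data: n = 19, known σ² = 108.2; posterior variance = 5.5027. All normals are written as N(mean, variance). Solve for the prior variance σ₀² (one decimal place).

For the Normal–Normal model with known σ², precisions add: τ_n = τ₀ + n/σ².
So 1/σ₀² = 1/5.5027 − 19/108.2 = 0.181729 − 0.175601 = 0.006128.
Hence σ₀² = 1/0.006128 ≈ 163.2.

σ₀² = 163.2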